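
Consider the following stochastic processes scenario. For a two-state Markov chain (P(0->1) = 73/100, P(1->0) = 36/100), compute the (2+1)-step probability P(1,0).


P^3 = P^2 * P^1
Computing via matrix multiplication of the transition matrix.
Entry (1,0) of P^3 = 0.3305

0.3305


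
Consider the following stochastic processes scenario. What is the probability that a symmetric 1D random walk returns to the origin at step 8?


P(S(8) = 0) = C(8,4) / 4^4
= 70 / 256
= 0.2734

0.2734


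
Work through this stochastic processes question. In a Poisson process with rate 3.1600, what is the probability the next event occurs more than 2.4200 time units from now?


P(X > t) = exp(-lambda * t)
= exp(-3.1600 * 2.4200)
= exp(-7.6472) = 4.7738e-04

4.7738e-04


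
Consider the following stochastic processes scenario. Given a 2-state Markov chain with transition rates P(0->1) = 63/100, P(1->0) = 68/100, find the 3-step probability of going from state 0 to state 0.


Computing P^3 by matrix multiplication.
P = [[0.3700, 0.6300], [0.6800, 0.3200]]
After raising P to the power 3:
P^3(0,0) = 0.5048

0.5048


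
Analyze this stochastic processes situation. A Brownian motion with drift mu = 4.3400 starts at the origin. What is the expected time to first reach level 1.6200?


Expected first passage time = a/mu
= 1.6200/4.3400
= 0.3733

0.3733


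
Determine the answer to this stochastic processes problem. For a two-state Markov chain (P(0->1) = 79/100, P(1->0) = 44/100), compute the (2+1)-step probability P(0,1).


P^3 = P^2 * P^1
Computing via matrix multiplication of the transition matrix.
Entry (0,1) of P^3 = 0.6501

0.6501


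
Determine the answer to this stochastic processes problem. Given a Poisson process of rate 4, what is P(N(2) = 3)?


P(N(t)=k) = (lambda*t)^k * exp(-lambda*t) / k!
lambda*t = 8
= 8^3 * exp(-8) / 3!
= 512 * 3.3546e-04 / 6
= 0.0286

0.0286


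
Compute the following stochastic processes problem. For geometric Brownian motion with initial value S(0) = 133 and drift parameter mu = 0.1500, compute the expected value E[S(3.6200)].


E[S(t)] = S(0) * exp(mu * t)
= 133 * exp(0.1500 * 3.6200)
= 133 * 1.7212
= 228.9146

228.9146


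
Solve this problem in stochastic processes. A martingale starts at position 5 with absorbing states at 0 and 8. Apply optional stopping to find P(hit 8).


By optional stopping theorem: E(M at tau) = M(0) = 5
P(hit 8)*8 + P(hit 0)*0 = 5
P(hit 8) = (5 - 0)/(8 - 0) = 5/8 = 0.6250

0.6250


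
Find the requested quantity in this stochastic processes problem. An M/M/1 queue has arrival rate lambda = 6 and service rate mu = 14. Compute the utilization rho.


rho = lambda/mu
= 6/14
= 0.4286

0.4286


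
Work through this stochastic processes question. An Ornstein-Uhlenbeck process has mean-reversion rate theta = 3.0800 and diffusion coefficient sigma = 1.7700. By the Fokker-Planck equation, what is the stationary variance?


Stationary variance = sigma^2 / (2*theta)
= 1.7700^2 / (2*3.0800)
= 3.1329 / 6.1600
= 0.5086

0.5086


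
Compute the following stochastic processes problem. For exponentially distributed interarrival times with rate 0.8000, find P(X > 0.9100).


P(X > t) = exp(-lambda * t)
= exp(-0.8000 * 0.9100)
= exp(-0.7280) = 0.4829

0.4829


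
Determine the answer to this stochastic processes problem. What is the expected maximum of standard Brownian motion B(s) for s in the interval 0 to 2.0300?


E(max B(s)) = sqrt(2t/pi)
= sqrt(2*2.0300/pi)
= sqrt(1.2923)
= 1.1368

1.1368


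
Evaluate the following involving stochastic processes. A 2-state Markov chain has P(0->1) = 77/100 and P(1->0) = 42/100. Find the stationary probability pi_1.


Stationary distribution: pi_0 = p10/(p01+p10), pi_1 = p01/(p01+p10)
p01 = 0.7700, p10 = 0.4200
pi_1 = 0.6471

0.6471


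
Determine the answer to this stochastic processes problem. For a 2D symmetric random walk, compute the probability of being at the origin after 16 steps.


P = C(16,8)^2 / 4^16
= 12870^2 / 4294967296
= 165636900 / 4294967296
= 0.0386

0.0386


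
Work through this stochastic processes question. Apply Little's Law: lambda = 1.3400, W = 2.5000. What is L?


Little's Law: L = lambda * W
= 1.3400 * 2.5000
= 3.3500

3.3500


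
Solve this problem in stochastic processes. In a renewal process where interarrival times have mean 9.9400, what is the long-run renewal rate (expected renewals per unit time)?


Long-run renewal rate = 1/E(X)
= 1/9.9400
= 0.1006

0.1006


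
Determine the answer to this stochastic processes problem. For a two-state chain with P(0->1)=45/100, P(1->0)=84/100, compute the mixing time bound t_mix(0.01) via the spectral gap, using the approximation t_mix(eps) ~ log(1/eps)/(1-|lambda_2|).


lambda_2 = |1 - p01 - p10| = |1 - 0.4500 - 0.8400| = 0.2900
t_mix ~ log(1/eps)/(1 - |lambda_2|)
= log(100)/(1 - 0.2900) = 4.6052/0.7100
= 6.4862

6.4862


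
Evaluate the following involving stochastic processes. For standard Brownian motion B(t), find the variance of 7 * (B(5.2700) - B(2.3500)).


Var(alpha*(B(t)-B(s))) = alpha^2 * (t-s)
= 7^2 * (5.2700 - 2.3500)
= 49 * 2.9200
= 143.0800

143.0800


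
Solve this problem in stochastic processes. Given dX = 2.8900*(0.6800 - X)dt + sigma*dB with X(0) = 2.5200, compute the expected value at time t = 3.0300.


E[X(t)] = mu + (X(0) - mu)*exp(-theta*t)
= 0.6800 + (2.5200 - 0.6800)*exp(-2.8900*3.0300)
= 0.6800 + 1.8400 * 1.5740e-04
= 0.6803

0.6803


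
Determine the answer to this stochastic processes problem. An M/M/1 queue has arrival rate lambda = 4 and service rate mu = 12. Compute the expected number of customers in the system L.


rho = 4/12 = 0.3333
L = rho/(1-rho)
= 0.3333/0.6667
= 0.5000

0.5000


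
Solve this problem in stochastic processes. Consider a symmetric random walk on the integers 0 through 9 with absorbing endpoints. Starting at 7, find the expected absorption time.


For symmetric RW on 0,...,N with absorbing barriers, E(i) = i*(N-i)
E(7) = 7 * 2 = 14

14


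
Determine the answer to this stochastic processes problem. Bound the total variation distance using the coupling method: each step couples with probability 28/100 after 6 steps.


TV distance bound <= (1-delta)^n
= (1 - 0.2800)^6
= 0.7200^6
= 0.1393

0.1393


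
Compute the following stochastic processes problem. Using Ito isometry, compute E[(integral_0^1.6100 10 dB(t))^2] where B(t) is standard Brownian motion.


By Ito isometry: E[(int f dB)^2] = int f^2 dt
= 10^2 * 1.6100
= 100 * 1.6100 = 161.0000

161.0000


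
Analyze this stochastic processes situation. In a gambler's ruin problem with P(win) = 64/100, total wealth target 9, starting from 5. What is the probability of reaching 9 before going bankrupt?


Gambler's ruin formula:
r = q/p = 0.3600/0.6400 = 0.5625
P(win) = (1 - r^i)/(1 - r^N)
= (1 - 0.5625^5)/(1 - 0.5625^9)
= 0.9490

0.9490


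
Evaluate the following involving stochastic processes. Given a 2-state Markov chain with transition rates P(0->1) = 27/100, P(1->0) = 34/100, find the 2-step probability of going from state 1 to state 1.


Computing P^2 by matrix multiplication.
P = [[0.7300, 0.2700], [0.3400, 0.6600]]
After raising P to the power 2:
P^2(1,1) = 0.5274

0.5274


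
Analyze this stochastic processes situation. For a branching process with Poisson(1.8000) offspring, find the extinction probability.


Since mu = 1.8000 > 1, extinction prob q < 1.
Solve s = exp(mu*(s-1)) iteratively.
q = 0.2676

0.2676


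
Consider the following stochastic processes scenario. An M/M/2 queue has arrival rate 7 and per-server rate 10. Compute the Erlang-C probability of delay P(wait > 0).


a = lambda/mu = 0.7000
rho = a/c = 0.3500
Erlang-C formula applied:
C(c,a) = 0.1815

0.1815


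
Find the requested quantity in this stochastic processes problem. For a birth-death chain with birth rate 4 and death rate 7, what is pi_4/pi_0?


For birth-death process, pi_n/pi_0 = (lambda/mu)^n
= (4/7)^4
= 0.1066

0.1066


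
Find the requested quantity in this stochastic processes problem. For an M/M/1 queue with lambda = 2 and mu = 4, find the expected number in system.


rho = 2/4 = 0.5000
L = rho/(1-rho)
= 0.5000/0.5000
= 1.0000

1.0000


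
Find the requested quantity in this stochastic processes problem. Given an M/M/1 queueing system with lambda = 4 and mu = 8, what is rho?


rho = lambda/mu
= 4/8
= 0.5000

0.5000


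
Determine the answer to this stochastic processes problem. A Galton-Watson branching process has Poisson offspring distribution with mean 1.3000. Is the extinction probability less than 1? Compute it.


Since mu = 1.3000 > 1, extinction prob q < 1.
Solve s = exp(mu*(s-1)) iteratively.
q = 0.5770

0.5770


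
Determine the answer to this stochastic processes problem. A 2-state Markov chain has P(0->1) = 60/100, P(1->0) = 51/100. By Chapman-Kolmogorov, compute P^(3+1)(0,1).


P^4 = P^3 * P^1
Computing via matrix multiplication of the transition matrix.
Entry (0,1) of P^4 = 0.5405

0.5405


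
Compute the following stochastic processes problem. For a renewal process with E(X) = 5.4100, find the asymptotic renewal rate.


Long-run renewal rate = 1/E(X)
= 1/5.4100
= 0.1848

0.1848


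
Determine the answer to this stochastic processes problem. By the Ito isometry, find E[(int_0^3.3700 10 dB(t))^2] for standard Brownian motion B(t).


By Ito isometry: E[(int f dB)^2] = int f^2 dt
= 10^2 * 3.3700
= 100 * 3.3700 = 337.0000

337.0000


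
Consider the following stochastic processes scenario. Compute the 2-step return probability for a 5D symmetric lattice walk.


P(return in 2 steps) = P(reverse first step) = 1/(2d)
= 1/10
= 0.1000

0.1000


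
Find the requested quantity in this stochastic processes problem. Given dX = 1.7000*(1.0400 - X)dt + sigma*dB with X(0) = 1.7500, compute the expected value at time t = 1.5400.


E[X(t)] = mu + (X(0) - mu)*exp(-theta*t)
= 1.0400 + (1.7500 - 1.0400)*exp(-1.7000*1.5400)
= 1.0400 + 0.7100 * 0.0729
= 1.0918

1.0918


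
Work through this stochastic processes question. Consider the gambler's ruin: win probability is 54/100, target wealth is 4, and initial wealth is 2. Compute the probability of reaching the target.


Gambler's ruin formula:
r = q/p = 0.4600/0.5400 = 0.8519
P(win) = (1 - r^i)/(1 - r^N)
= (1 - 0.8519^2)/(1 - 0.8519^4)
= 0.5795

0.5795


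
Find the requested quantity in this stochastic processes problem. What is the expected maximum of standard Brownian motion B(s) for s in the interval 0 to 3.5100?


E(max B(s)) = sqrt(2t/pi)
= sqrt(2*3.5100/pi)
= sqrt(2.2345)
= 1.4948

1.4948


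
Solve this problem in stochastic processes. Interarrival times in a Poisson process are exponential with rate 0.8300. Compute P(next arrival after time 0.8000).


P(X > t) = exp(-lambda * t)
= exp(-0.8300 * 0.8000)
= exp(-0.6640) = 0.5148

0.5148


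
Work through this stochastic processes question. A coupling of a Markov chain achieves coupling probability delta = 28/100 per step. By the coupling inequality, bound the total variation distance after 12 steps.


TV distance bound <= (1-delta)^n
= (1 - 0.2800)^12
= 0.7200^12
= 0.0194

0.0194


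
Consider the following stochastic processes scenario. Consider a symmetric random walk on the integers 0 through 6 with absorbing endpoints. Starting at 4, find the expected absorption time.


For symmetric RW on 0,...,N with absorbing barriers, E(i) = i*(N-i)
E(4) = 4 * 2 = 8

8


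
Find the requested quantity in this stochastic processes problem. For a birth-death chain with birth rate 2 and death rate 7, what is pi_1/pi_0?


For birth-death process, pi_n/pi_0 = (lambda/mu)^n
= (2/7)^1
= 0.2857

0.2857


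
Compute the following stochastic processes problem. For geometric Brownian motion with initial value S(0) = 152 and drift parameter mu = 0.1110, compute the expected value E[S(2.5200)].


E[S(t)] = S(0) * exp(mu * t)
= 152 * exp(0.1110 * 2.5200)
= 152 * 1.3228
= 201.0594

201.0594


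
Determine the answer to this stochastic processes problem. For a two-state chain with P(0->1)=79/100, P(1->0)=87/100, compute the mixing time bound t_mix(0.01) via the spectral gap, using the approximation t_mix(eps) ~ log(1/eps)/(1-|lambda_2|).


lambda_2 = |1 - p01 - p10| = |1 - 0.7900 - 0.8700| = 0.6600
t_mix ~ log(1/eps)/(1 - |lambda_2|)
= log(100)/(1 - 0.6600) = 4.6052/0.3400
= 13.5446

13.5446


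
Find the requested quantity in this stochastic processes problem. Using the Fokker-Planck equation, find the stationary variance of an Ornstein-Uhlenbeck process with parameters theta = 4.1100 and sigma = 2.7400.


Stationary variance = sigma^2 / (2*theta)
= 2.7400^2 / (2*4.1100)
= 7.5076 / 8.2200
= 0.9133

0.9133


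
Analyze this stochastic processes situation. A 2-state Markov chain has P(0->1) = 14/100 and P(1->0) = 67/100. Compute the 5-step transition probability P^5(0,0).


Computing P^5 by matrix multiplication.
P = [[0.8600, 0.1400], [0.6700, 0.3300]]
After raising P to the power 5:
P^5(0,0) = 0.8272

0.8272


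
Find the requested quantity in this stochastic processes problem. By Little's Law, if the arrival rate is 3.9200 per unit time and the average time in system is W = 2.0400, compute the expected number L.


Little's Law: L = lambda * W
= 3.9200 * 2.0400
= 7.9968

7.9968


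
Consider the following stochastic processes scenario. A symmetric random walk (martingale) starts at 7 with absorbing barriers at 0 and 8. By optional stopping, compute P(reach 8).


By optional stopping theorem: E(M at tau) = M(0) = 7
P(hit 8)*8 + P(hit 0)*0 = 7
P(hit 8) = (7 - 0)/(8 - 0) = 7/8 = 0.8750

0.8750


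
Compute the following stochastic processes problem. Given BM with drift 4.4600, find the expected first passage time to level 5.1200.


Expected first passage time = a/mu
= 5.1200/4.4600
= 1.1480

1.1480


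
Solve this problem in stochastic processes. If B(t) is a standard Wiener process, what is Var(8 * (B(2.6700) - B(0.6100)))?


Var(alpha*(B(t)-B(s))) = alpha^2 * (t-s)
= 8^2 * (2.6700 - 0.6100)
= 64 * 2.0600
= 131.8400

131.8400


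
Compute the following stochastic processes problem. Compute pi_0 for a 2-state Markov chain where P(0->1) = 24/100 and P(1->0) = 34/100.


Stationary distribution: pi_0 = p10/(p01+p10), pi_1 = p01/(p01+p10)
p01 = 0.2400, p10 = 0.3400
pi_0 = 0.5862

0.5862


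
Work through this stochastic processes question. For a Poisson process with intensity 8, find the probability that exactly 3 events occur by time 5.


P(N(t)=k) = (lambda*t)^k * exp(-lambda*t) / k!
lambda*t = 40
= 40^3 * exp(-40) / 3!
= 64000 * 4.2484e-18 / 6
= 4.5316e-14

4.5316e-14


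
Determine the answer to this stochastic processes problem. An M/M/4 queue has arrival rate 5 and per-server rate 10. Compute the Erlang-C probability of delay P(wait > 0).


a = lambda/mu = 0.5000
rho = a/c = 0.1250
Erlang-C formula applied:
C(c,a) = 0.0018

0.0018


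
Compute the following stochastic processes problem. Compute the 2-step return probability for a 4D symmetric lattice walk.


P(return in 2 steps) = P(reverse first step) = 1/(2d)
= 1/8
= 0.1250

0.1250


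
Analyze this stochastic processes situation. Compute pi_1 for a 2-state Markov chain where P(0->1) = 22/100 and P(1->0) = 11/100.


Stationary distribution: pi_0 = p10/(p01+p10), pi_1 = p01/(p01+p10)
p01 = 0.2200, p10 = 0.1100
pi_1 = 0.6667

0.6667


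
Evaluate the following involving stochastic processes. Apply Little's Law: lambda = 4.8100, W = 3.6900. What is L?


Little's Law: L = lambda * W
= 4.8100 * 3.6900
= 17.7489

17.7489


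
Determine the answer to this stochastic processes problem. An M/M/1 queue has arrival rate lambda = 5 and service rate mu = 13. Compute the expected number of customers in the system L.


rho = 5/13 = 0.3846
L = rho/(1-rho)
= 0.3846/0.6154
= 0.6250

0.6250


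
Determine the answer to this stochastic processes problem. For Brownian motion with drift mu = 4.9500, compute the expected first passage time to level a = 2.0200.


Expected first passage time = a/mu
= 2.0200/4.9500
= 0.4081

0.4081


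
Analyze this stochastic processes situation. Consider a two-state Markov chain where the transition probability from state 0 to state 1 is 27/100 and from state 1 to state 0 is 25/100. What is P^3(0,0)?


Computing P^3 by matrix multiplication.
P = [[0.7300, 0.2700], [0.2500, 0.7500]]
After raising P to the power 3:
P^3(0,0) = 0.5382

0.5382


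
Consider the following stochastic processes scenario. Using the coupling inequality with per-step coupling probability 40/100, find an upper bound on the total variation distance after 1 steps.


TV distance bound <= (1-delta)^n
= (1 - 0.4000)^1
= 0.6000^1
= 0.6000

0.6000


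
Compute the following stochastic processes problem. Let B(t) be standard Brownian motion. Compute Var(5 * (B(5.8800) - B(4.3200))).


Var(alpha*(B(t)-B(s))) = alpha^2 * (t-s)
= 5^2 * (5.8800 - 4.3200)
= 25 * 1.5600
= 39.0000

39.0000


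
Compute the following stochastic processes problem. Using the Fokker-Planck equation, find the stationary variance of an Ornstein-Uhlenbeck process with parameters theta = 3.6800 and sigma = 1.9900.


Stationary variance = sigma^2 / (2*theta)
= 1.9900^2 / (2*3.6800)
= 3.9601 / 7.3600
= 0.5381

0.5381


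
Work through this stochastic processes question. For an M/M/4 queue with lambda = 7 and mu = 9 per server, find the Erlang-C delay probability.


a = lambda/mu = 0.7778
rho = a/c = 0.1944
Erlang-C formula applied:
C(c,a) = 0.0087

0.0087


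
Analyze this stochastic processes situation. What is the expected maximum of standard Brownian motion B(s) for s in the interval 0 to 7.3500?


E(max B(s)) = sqrt(2t/pi)
= sqrt(2*7.3500/pi)
= sqrt(4.6792)
= 2.1631

2.1631


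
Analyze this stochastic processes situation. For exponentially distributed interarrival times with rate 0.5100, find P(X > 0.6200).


P(X > t) = exp(-lambda * t)
= exp(-0.5100 * 0.6200)
= exp(-0.3162) = 0.7289

0.7289


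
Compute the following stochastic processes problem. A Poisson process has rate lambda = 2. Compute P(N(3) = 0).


P(N(t)=k) = (lambda*t)^k * exp(-lambda*t) / k!
lambda*t = 6
= 6^0 * exp(-6) / 0!
= 1 * 0.0025 / 1
= 0.0025

0.0025


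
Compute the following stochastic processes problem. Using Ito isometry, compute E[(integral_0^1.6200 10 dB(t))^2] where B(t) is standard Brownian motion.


By Ito isometry: E[(int f dB)^2] = int f^2 dt
= 10^2 * 1.6200
= 100 * 1.6200 = 162.0000

162.0000


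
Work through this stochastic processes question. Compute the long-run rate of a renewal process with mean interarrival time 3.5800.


Long-run renewal rate = 1/E(X)
= 1/3.5800
= 0.2793

0.2793


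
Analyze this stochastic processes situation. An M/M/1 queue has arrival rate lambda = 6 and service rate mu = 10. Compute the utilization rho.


rho = lambda/mu
= 6/10
= 0.6000

0.6000


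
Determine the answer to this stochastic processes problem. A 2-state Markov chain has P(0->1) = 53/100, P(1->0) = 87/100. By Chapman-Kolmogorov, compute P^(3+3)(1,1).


P^6 = P^3 * P^3
Computing via matrix multiplication of the transition matrix.
Entry (1,1) of P^6 = 0.3811

0.3811


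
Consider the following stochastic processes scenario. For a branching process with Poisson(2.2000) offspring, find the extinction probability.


Since mu = 2.2000 > 1, extinction prob q < 1.
Solve s = exp(mu*(s-1)) iteratively.
q = 0.1563

0.1563


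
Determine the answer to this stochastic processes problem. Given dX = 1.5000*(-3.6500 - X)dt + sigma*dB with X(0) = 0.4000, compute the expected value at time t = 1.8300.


E[X(t)] = mu + (X(0) - mu)*exp(-theta*t)
= -3.6500 + (0.4000 - -3.6500)*exp(-1.5000*1.8300)
= -3.6500 + 4.0500 * 0.0642
= -3.3898

-3.3898


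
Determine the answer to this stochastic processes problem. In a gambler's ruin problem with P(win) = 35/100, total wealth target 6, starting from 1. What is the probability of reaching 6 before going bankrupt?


Gambler's ruin formula:
r = q/p = 0.6500/0.3500 = 1.8571
P(win) = (1 - r^i)/(1 - r^N)
= (1 - 1.8571^1)/(1 - 1.8571^6)
= 0.0214

0.0214


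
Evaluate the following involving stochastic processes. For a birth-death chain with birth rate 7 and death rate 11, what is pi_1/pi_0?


For birth-death process, pi_n/pi_0 = (lambda/mu)^n
= (7/11)^1
= 0.6364

0.6364


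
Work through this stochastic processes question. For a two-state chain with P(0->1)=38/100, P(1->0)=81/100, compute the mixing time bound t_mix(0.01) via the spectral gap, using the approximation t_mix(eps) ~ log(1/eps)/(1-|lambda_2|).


lambda_2 = |1 - p01 - p10| = |1 - 0.3800 - 0.8100| = 0.1900
t_mix ~ log(1/eps)/(1 - |lambda_2|)
= log(100)/(1 - 0.1900) = 4.6052/0.8100
= 5.6854

5.6854


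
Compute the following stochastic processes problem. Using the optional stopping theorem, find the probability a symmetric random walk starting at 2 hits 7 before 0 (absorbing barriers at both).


By optional stopping theorem: E(M at tau) = M(0) = 2
P(hit 7)*7 + P(hit 0)*0 = 2
P(hit 7) = (2 - 0)/(7 - 0) = 2/7 = 0.2857

0.2857


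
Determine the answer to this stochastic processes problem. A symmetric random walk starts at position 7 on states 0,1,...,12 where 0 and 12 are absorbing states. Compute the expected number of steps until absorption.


For symmetric RW on 0,...,N with absorbing barriers, E(i) = i*(N-i)
E(7) = 7 * 5 = 35

35


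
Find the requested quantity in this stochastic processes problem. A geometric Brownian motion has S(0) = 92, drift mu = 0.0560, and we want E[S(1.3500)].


E[S(t)] = S(0) * exp(mu * t)
= 92 * exp(0.0560 * 1.3500)
= 92 * 1.0785
= 99.2249

99.2249


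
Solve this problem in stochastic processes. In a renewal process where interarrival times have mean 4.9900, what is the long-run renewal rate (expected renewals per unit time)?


Long-run renewal rate = 1/E(X)
= 1/4.9900
= 0.2004

0.2004


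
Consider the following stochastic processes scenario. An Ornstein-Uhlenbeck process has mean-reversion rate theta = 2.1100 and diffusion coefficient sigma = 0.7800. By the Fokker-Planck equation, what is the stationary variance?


Stationary variance = sigma^2 / (2*theta)
= 0.7800^2 / (2*2.1100)
= 0.6084 / 4.2200
= 0.1442

0.1442


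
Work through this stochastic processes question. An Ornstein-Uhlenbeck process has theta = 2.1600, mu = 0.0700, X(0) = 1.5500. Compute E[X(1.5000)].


E[X(t)] = mu + (X(0) - mu)*exp(-theta*t)
= 0.0700 + (1.5500 - 0.0700)*exp(-2.1600*1.5000)
= 0.0700 + 1.4800 * 0.0392
= 0.1280

0.1280


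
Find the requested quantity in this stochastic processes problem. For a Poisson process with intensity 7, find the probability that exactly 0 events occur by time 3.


P(N(t)=k) = (lambda*t)^k * exp(-lambda*t) / k!
lambda*t = 21
= 21^0 * exp(-21) / 0!
= 1 * 7.5826e-10 / 1
= 7.5826e-10

7.5826e-10


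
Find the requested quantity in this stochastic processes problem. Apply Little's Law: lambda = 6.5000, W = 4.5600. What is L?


Little's Law: L = lambda * W
= 6.5000 * 4.5600
= 29.6400

29.6400


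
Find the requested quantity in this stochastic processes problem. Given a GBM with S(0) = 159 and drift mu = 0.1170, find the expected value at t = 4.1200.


E[S(t)] = S(0) * exp(mu * t)
= 159 * exp(0.1170 * 4.1200)
= 159 * 1.6194
= 257.4806

257.4806


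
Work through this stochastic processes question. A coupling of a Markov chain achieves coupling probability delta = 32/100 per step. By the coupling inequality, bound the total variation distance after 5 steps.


TV distance bound <= (1-delta)^n
= (1 - 0.3200)^5
= 0.6800^5
= 0.1454

0.1454


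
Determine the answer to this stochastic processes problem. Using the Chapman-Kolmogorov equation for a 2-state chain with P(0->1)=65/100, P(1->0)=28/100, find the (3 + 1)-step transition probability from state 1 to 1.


P^4 = P^3 * P^1
Computing via matrix multiplication of the transition matrix.
Entry (1,1) of P^4 = 0.6989

0.6989


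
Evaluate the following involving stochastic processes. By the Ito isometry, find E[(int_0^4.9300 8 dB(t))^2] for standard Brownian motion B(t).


By Ito isometry: E[(int f dB)^2] = int f^2 dt
= 8^2 * 4.9300
= 64 * 4.9300 = 315.5200

315.5200


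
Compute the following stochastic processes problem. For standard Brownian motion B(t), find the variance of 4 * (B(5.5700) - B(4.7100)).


Var(alpha*(B(t)-B(s))) = alpha^2 * (t-s)
= 4^2 * (5.5700 - 4.7100)
= 16 * 0.8600
= 13.7600

13.7600


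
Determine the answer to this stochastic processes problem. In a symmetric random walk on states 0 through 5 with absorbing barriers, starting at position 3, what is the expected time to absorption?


For symmetric RW on 0,...,N with absorbing barriers, E(i) = i*(N-i)
E(3) = 3 * 2 = 6

6


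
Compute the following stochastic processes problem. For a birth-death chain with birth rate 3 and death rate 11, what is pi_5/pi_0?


For birth-death process, pi_n/pi_0 = (lambda/mu)^n
= (3/11)^5
= 0.0015

0.0015


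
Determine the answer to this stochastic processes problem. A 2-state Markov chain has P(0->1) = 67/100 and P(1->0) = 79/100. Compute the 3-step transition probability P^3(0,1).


Computing P^3 by matrix multiplication.
P = [[0.3300, 0.6700], [0.7900, 0.2100]]
After raising P to the power 3:
P^3(0,1) = 0.5036

0.5036


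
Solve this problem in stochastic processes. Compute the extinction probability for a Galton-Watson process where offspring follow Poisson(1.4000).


Since mu = 1.4000 > 1, extinction prob q < 1.
Solve s = exp(mu*(s-1)) iteratively.
q = 0.4890

0.4890


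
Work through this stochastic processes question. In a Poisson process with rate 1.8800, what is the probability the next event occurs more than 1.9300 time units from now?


P(X > t) = exp(-lambda * t)
= exp(-1.8800 * 1.9300)
= exp(-3.6284) = 0.0266

0.0266


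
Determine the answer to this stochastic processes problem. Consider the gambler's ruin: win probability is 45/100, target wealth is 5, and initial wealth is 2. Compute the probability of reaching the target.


Gambler's ruin formula:
r = q/p = 0.5500/0.4500 = 1.2222
P(win) = (1 - r^i)/(1 - r^N)
= (1 - 1.2222^2)/(1 - 1.2222^5)
= 0.2859

0.2859


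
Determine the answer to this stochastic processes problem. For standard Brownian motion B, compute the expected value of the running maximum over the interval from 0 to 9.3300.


E(max B(s)) = sqrt(2t/pi)
= sqrt(2*9.3300/pi)
= sqrt(5.9397)
= 2.4371

2.4371


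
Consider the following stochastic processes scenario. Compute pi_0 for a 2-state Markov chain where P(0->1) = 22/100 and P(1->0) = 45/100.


Stationary distribution: pi_0 = p10/(p01+p10), pi_1 = p01/(p01+p10)
p01 = 0.2200, p10 = 0.4500
pi_0 = 0.6716

0.6716


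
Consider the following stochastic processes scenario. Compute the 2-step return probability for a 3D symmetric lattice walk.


P(return in 2 steps) = P(reverse first step) = 1/(2d)
= 1/6
= 0.1667

0.1667


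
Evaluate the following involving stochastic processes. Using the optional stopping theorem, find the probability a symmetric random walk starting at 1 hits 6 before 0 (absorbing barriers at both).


By optional stopping theorem: E(M at tau) = M(0) = 1
P(hit 6)*6 + P(hit 0)*0 = 1
P(hit 6) = (1 - 0)/(6 - 0) = 1/6 = 0.1667

0.1667


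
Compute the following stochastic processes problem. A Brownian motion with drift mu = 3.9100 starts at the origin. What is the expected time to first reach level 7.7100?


Expected first passage time = a/mu
= 7.7100/3.9100
= 1.9719

1.9719


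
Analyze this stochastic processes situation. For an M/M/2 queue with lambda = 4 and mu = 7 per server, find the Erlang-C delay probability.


a = lambda/mu = 0.5714
rho = a/c = 0.2857
Erlang-C formula applied:
C(c,a) = 0.1270

0.1270


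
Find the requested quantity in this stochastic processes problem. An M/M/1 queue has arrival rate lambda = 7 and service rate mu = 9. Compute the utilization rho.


rho = lambda/mu
= 7/9
= 0.7778

0.7778


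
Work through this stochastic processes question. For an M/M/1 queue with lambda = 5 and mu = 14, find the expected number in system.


rho = 5/14 = 0.3571
L = rho/(1-rho)
= 0.3571/0.6429
= 0.5556

0.5556


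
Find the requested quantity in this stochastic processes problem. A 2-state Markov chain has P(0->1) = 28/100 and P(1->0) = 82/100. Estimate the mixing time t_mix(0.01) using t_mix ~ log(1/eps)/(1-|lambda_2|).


lambda_2 = |1 - p01 - p10| = |1 - 0.2800 - 0.8200| = 0.1000
t_mix ~ log(1/eps)/(1 - |lambda_2|)
= log(100)/(1 - 0.1000) = 4.6052/0.9000
= 5.1169

5.1169


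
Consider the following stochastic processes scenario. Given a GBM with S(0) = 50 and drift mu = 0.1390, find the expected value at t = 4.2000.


E[S(t)] = S(0) * exp(mu * t)
= 50 * exp(0.1390 * 4.2000)
= 50 * 1.7928
= 89.6419

89.6419


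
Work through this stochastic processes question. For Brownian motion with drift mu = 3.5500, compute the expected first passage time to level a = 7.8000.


Expected first passage time = a/mu
= 7.8000/3.5500
= 2.1972

2.1972


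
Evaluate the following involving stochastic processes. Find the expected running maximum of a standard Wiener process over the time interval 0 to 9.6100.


E(max B(s)) = sqrt(2t/pi)
= sqrt(2*9.6100/pi)
= sqrt(6.1179)
= 2.4734

2.4734


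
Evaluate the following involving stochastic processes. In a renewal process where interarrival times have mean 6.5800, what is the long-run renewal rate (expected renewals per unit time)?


Long-run renewal rate = 1/E(X)
= 1/6.5800
= 0.1520

0.1520


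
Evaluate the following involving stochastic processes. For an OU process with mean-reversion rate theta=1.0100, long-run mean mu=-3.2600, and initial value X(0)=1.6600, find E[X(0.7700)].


E[X(t)] = mu + (X(0) - mu)*exp(-theta*t)
= -3.2600 + (1.6600 - -3.2600)*exp(-1.0100*0.7700)
= -3.2600 + 4.9200 * 0.4595
= -0.9994

-0.9994


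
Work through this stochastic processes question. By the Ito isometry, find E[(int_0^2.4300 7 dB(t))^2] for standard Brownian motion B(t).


By Ito isometry: E[(int f dB)^2] = int f^2 dt
= 7^2 * 2.4300
= 49 * 2.4300 = 119.0700

119.0700


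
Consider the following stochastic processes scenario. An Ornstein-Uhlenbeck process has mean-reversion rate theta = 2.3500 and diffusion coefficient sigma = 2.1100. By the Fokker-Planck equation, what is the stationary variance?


Stationary variance = sigma^2 / (2*theta)
= 2.1100^2 / (2*2.3500)
= 4.4521 / 4.7000
= 0.9473

0.9473


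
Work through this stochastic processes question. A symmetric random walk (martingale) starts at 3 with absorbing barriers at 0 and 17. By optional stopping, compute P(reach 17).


By optional stopping theorem: E(M at tau) = M(0) = 3
P(hit 17)*17 + P(hit 0)*0 = 3
P(hit 17) = (3 - 0)/(17 - 0) = 3/17 = 0.1765

0.1765


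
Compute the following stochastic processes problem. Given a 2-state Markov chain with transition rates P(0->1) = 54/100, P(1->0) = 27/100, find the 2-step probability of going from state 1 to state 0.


Computing P^2 by matrix multiplication.
P = [[0.4600, 0.5400], [0.2700, 0.7300]]
After raising P to the power 2:
P^2(1,0) = 0.3213

0.3213


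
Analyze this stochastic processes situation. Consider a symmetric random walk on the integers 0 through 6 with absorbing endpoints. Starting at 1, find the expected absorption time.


For symmetric RW on 0,...,N with absorbing barriers, E(i) = i*(N-i)
E(1) = 1 * 5 = 5

5


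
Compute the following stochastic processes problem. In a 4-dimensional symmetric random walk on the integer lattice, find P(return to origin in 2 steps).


P(return in 2 steps) = P(reverse first step) = 1/(2d)
= 1/8
= 0.1250

0.1250


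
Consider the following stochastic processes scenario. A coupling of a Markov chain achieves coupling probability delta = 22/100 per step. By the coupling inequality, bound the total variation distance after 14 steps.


TV distance bound <= (1-delta)^n
= (1 - 0.2200)^14
= 0.7800^14
= 0.0309

0.0309


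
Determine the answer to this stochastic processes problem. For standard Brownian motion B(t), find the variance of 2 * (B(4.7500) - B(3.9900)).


Var(alpha*(B(t)-B(s))) = alpha^2 * (t-s)
= 2^2 * (4.7500 - 3.9900)
= 4 * 0.7600
= 3.0400

3.0400


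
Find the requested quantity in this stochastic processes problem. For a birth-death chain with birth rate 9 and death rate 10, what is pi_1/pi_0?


For birth-death process, pi_n/pi_0 = (lambda/mu)^n
= (9/10)^1
= 0.9000

0.9000


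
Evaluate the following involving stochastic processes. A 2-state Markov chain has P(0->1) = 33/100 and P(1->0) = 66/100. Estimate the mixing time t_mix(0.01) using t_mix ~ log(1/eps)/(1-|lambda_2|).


lambda_2 = |1 - p01 - p10| = |1 - 0.3300 - 0.6600| = 0.0100
t_mix ~ log(1/eps)/(1 - |lambda_2|)
= log(100)/(1 - 0.0100) = 4.6052/0.9900
= 4.6517

4.6517


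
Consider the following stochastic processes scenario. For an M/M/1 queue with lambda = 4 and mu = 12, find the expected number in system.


rho = 4/12 = 0.3333
L = rho/(1-rho)
= 0.3333/0.6667
= 0.5000

0.5000


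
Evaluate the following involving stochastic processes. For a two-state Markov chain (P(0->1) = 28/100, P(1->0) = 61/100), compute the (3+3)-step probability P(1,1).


P^6 = P^3 * P^3
Computing via matrix multiplication of the transition matrix.
Entry (1,1) of P^6 = 0.3146

0.3146


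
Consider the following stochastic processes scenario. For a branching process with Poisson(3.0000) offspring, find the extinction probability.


Since mu = 3.0000 > 1, extinction prob q < 1.
Solve s = exp(mu*(s-1)) iteratively.
q = 0.0595

0.0595


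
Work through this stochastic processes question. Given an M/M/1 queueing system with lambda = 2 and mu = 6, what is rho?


rho = lambda/mu
= 2/6
= 0.3333

0.3333


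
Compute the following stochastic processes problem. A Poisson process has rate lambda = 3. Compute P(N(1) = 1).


P(N(t)=k) = (lambda*t)^k * exp(-lambda*t) / k!
lambda*t = 3
= 3^1 * exp(-3) / 1!
= 3 * 0.0498 / 1
= 0.1494

0.1494


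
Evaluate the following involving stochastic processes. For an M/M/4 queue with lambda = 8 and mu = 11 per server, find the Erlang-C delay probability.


a = lambda/mu = 0.7273
rho = a/c = 0.1818
Erlang-C formula applied:
C(c,a) = 0.0069

0.0069


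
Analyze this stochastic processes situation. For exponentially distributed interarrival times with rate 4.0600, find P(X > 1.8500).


P(X > t) = exp(-lambda * t)
= exp(-4.0600 * 1.8500)
= exp(-7.5110) = 5.4703e-04

5.4703e-04


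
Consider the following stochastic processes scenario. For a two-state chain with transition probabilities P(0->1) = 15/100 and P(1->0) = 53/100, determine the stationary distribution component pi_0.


Stationary distribution: pi_0 = p10/(p01+p10), pi_1 = p01/(p01+p10)
p01 = 0.1500, p10 = 0.5300
pi_0 = 0.7794

0.7794


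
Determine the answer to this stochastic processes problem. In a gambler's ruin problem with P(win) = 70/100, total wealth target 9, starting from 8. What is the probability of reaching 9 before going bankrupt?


Gambler's ruin formula:
r = q/p = 0.3000/0.7000 = 0.4286
P(win) = (1 - r^i)/(1 - r^N)
= (1 - 0.4286^8)/(1 - 0.4286^9)
= 0.9993

0.9993


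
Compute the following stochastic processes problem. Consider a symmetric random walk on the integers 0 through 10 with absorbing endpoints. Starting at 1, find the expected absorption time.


For symmetric RW on 0,...,N with absorbing barriers, E(i) = i*(N-i)
E(1) = 1 * 9 = 9

9


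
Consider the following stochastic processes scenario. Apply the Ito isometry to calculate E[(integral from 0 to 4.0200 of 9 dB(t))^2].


By Ito isometry: E[(int f dB)^2] = int f^2 dt
= 9^2 * 4.0200
= 81 * 4.0200 = 325.6200

325.6200


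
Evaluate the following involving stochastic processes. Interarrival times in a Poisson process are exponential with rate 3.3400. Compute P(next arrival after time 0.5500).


P(X > t) = exp(-lambda * t)
= exp(-3.3400 * 0.5500)
= exp(-1.8370) = 0.1593

0.1593


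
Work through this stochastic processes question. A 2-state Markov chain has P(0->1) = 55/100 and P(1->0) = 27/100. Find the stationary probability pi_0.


Stationary distribution: pi_0 = p10/(p01+p10), pi_1 = p01/(p01+p10)
p01 = 0.5500, p10 = 0.2700
pi_0 = 0.3293

0.3293


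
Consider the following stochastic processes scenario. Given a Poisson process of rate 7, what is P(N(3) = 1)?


P(N(t)=k) = (lambda*t)^k * exp(-lambda*t) / k!
lambda*t = 21
= 21^1 * exp(-21) / 1!
= 21 * 7.5826e-10 / 1
= 1.5923e-08

1.5923e-08


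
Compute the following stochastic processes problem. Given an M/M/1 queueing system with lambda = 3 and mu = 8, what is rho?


rho = lambda/mu
= 3/8
= 0.3750

0.3750


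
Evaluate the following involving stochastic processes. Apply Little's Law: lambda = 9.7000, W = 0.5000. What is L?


Little's Law: L = lambda * W
= 9.7000 * 0.5000
= 4.8500

4.8500


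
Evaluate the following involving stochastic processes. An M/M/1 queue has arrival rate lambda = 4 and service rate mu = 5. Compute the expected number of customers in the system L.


rho = 4/5 = 0.8000
L = rho/(1-rho)
= 0.8000/0.2000
= 4.0000

4.0000


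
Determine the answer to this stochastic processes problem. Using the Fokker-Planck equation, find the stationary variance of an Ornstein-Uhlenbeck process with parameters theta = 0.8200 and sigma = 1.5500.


Stationary variance = sigma^2 / (2*theta)
= 1.5500^2 / (2*0.8200)
= 2.4025 / 1.6400
= 1.4649

1.4649


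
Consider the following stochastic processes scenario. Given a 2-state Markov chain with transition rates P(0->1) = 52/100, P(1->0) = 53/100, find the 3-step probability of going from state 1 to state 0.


Computing P^3 by matrix multiplication.
P = [[0.4800, 0.5200], [0.5300, 0.4700]]
After raising P to the power 3:
P^3(1,0) = 0.5048

0.5048


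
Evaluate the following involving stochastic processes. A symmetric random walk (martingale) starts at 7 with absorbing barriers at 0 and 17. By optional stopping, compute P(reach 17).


By optional stopping theorem: E(M at tau) = M(0) = 7
P(hit 17)*17 + P(hit 0)*0 = 7
P(hit 17) = (7 - 0)/(17 - 0) = 7/17 = 0.4118

0.4118


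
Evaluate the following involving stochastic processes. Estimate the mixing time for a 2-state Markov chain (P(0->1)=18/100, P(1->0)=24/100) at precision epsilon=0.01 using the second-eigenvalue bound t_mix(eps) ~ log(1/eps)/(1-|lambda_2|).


lambda_2 = |1 - p01 - p10| = |1 - 0.1800 - 0.2400| = 0.5800
t_mix ~ log(1/eps)/(1 - |lambda_2|)
= log(100)/(1 - 0.5800) = 4.6052/0.4200
= 10.9647

10.9647


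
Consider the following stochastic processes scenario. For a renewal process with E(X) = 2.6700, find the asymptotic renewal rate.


Long-run renewal rate = 1/E(X)
= 1/2.6700
= 0.3745

0.3745


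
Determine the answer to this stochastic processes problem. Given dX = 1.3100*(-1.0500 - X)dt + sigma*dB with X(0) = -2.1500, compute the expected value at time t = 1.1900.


E[X(t)] = mu + (X(0) - mu)*exp(-theta*t)
= -1.0500 + (-2.1500 - -1.0500)*exp(-1.3100*1.1900)
= -1.0500 + -1.1000 * 0.2104
= -1.2814

-1.2814


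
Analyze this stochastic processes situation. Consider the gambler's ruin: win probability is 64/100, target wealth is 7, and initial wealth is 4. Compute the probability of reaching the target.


Gambler's ruin formula:
r = q/p = 0.3600/0.6400 = 0.5625
P(win) = (1 - r^i)/(1 - r^N)
= (1 - 0.5625^4)/(1 - 0.5625^7)
= 0.9162

0.9162


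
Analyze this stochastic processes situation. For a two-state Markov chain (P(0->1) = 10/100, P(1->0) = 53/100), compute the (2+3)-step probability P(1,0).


P^5 = P^2 * P^3
Computing via matrix multiplication of the transition matrix.
Entry (1,0) of P^5 = 0.8354

0.8354


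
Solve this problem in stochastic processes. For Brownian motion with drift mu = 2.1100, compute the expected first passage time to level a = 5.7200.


Expected first passage time = a/mu
= 5.7200/2.1100
= 2.7109

2.7109
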